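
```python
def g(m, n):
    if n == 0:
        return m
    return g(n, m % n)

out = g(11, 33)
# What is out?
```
Call trace:
g(m=11, n=33)
  g(m=33, n=11)
    g(m=11, n=0)
    -> return 11
  -> return 11
-> return 11

Final answer: 11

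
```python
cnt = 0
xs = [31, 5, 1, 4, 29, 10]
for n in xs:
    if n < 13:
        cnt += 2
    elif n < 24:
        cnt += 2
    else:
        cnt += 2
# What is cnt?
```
Trace:
  cnt=0
  cnt=2, n=31
  cnt=4, n=5
  cnt=6, n=1
  cnt=8, n=4
  cnt=10, n=29
  cnt=12, n=10

Final answer: 12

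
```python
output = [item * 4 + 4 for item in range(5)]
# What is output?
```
Trace:
  item=0
  item=1
  item=2
  item=3
  item=4
  output=[4, 8, 12, 16, 20]

Final answer: [4, 8, 12, 16, 20]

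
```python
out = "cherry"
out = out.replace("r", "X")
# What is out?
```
Trace:
  out='cherry'
  out='cheXXy'

Final answer: 'cheXXy'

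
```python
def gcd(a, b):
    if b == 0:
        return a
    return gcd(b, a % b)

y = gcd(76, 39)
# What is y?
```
Call trace:
gcd(a=76, b=39)
  gcd(a=39, b=37)
    gcd(a=37, b=2)
      gcd(a=2, b=1)
        gcd(a=1, b=0)
        -> return 1
      -> return 1
    -> return 1
  -> return 1
-> return 1

Final answer: 1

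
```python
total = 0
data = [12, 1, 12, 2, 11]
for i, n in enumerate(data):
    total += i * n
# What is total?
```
Trace:
  total=0
  total=0, i=0, n=12
  total=1, i=1, n=1
  total=25, i=2, n=12
  total=31, i=3, n=2
  total=75, i=4, n=11

Final answer: 75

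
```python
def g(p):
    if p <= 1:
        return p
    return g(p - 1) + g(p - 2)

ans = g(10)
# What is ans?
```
Call trace (a repeated sub-call is expanded the first time; later identical calls just restate its return value):
g(p=10)
  g(p=9)
    g(p=8)
      g(p=7)
        g(p=6)
          g(p=5)
            g(p=4)
              g(p=3)
                g(p=2)
                  g(p=1)
                  -> return 1
                  g(p=0)
                  -> return 0
                -> return 1
                g(p=1)
                -> return 1
              -> return 2
              g(p=2) -> return 1  (same call as traced above)
            -> return 3
            g(p=3) -> return 2  (same call as traced above)
          -> return 5
          g(p=4) -> return 3  (same call as traced above)
        -> return 8
        g(p=5) -> return 5  (same call as traced above)
      -> return 13
      g(p=6) -> return 8  (same call as traced above)
    -> return 21
    g(p=7) -> return 13  (same call as traced above)
  -> return 34
  g(p=8) -> return 21  (same call as traced above)
-> return 55

Final answer: 55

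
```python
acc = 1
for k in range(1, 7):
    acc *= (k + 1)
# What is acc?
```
Trace:
  acc=1
  acc=2, k=1
  acc=6, k=2
  acc=24, k=3
  acc=120, k=4
  acc=720, k=5
  acc=5040, k=6

Final answer: 5040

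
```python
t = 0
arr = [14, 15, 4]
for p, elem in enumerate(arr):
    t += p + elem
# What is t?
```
Trace:
  t=0
  t=14, p=0, elem=14
  t=30, p=1, elem=15
  t=36, p=2, elem=4

Final answer: 36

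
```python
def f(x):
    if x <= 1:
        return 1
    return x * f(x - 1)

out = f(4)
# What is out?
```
Call trace:
f(x=4)
  f(x=3)
    f(x=2)
      f(x=1)
      -> return 1
    -> return 2
  -> return 6
-> return 24

Final answer: 24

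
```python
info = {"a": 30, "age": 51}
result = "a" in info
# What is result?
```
Trace:
  info={'a': 30, 'age': 51}
  info={'a': 30, 'age': 51}, result=True

Final answer: True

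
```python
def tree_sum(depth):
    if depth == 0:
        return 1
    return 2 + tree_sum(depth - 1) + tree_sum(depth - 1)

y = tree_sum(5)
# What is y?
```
Call trace (a repeated sub-call is expanded the first time; later identical calls just restate its return value):
tree_sum(depth=5)
  tree_sum(depth=4)
    tree_sum(depth=3)
      tree_sum(depth=2)
        tree_sum(depth=1)
          tree_sum(depth=0)
          -> return 1
          tree_sum(depth=0)
          -> return 1
        -> return 4
        tree_sum(depth=1) -> return 4  (same call as traced above)
      -> return 10
      tree_sum(depth=2) -> return 10  (same call as traced above)
    -> return 22
    tree_sum(depth=3) -> return 22  (same call as traced above)
  -> return 46
  tree_sum(depth=4) -> return 46  (same call as traced above)
-> return 94

Final answer: 94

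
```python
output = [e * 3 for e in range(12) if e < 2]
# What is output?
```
Trace:
  e=0
  e=1
  e=2
  e=3
  e=4
  e=5
  e=6
  e=7
  e=8
  e=9
  e=10
  e=11
  output=[0, 3]

Final answer: [0, 3]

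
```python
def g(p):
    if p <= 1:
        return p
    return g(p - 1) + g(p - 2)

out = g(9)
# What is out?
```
Call trace (a repeated sub-call is expanded the first time; later identical calls just restate its return value):
g(p=9)
  g(p=8)
    g(p=7)
      g(p=6)
        g(p=5)
          g(p=4)
            g(p=3)
              g(p=2)
                g(p=1)
                -> return 1
                g(p=0)
                -> return 0
              -> return 1
              g(p=1)
              -> return 1
            -> return 2
            g(p=2) -> return 1  (same call as traced above)
          -> return 3
          g(p=3) -> return 2  (same call as traced above)
        -> return 5
        g(p=4) -> return 3  (same call as traced above)
      -> return 8
      g(p=5) -> return 5  (same call as traced above)
    -> return 13
    g(p=6) -> return 8  (same call as traced above)
  -> return 21
  g(p=7) -> return 13  (same call as traced above)
-> return 34

Final answer: 34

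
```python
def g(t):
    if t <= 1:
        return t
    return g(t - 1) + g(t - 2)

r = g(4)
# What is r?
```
Call trace (a repeated sub-call is expanded the first time; later identical calls just restate its return value):
g(t=4)
  g(t=3)
    g(t=2)
      g(t=1)
      -> return 1
      g(t=0)
      -> return 0
    -> return 1
    g(t=1)
    -> return 1
  -> return 2
  g(t=2) -> return 1  (same call as traced above)
-> return 3

Final answer: 3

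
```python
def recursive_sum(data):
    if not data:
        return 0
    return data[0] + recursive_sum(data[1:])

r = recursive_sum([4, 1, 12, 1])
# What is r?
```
Call trace:
recursive_sum(data=[4, 1, 12, 1])
  recursive_sum(data=[1, 12, 1])
    recursive_sum(data=[12, 1])
      recursive_sum(data=[1])
        recursive_sum(data=[])
        -> return 0
      -> return 1
    -> return 13
  -> return 14
-> return 18

Final answer: 18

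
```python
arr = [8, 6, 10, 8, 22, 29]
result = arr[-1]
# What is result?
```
Trace:
  arr=[8, 6, 10, 8, 22, 29]
  arr=[8, 6, 10, 8, 22, 29], result=29

Final answer: 29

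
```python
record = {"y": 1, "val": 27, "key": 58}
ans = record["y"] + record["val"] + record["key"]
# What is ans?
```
Trace:
  record={'y': 1, 'val': 27, 'key': 58}
  record={'y': 1, 'val': 27, 'key': 58}, ans=86

Final answer: 86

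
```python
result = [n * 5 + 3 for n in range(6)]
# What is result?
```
Trace:
  n=0
  n=1
  n=2
  n=3
  n=4
  n=5
  result=[3, 8, 13, 18, 23, 28]

Final answer: [3, 8, 13, 18, 23, 28]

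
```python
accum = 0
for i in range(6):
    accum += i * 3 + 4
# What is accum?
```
Trace:
  accum=0
  accum=4, i=0
  accum=11, i=1
  accum=21, i=2
  accum=34, i=3
  accum=50, i=4
  accum=69, i=5

Final answer: 69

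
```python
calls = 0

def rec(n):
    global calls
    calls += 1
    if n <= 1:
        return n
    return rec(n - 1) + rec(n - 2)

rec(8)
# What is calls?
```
Call trace (a repeated sub-call is expanded the first time; later identical calls just restate its return value):
rec(n=8)
  rec(n=7)
    rec(n=6)
      rec(n=5)
        rec(n=4)
          rec(n=3)
            rec(n=2)
              rec(n=1)
              -> return 1
              rec(n=0)
              -> return 0
            -> return 1
            rec(n=1)
            -> return 1
          -> return 2
          rec(n=2) -> return 1  (same call as traced above)
        -> return 3
        rec(n=3) -> return 2  (same call as traced above)
      -> return 5
      rec(n=4) -> return 3  (same call as traced above)
    -> return 8
    rec(n=5) -> return 5  (same call as traced above)
  -> return 13
  rec(n=6) -> return 8  (same call as traced above)
-> return 21

calls is incremented once per call, so count the calls in each subtree. Let C(n) = number of calls made by rec(n).
C(0) = C(1) = 1 (base case, no recursion); C(n) = 1 + C(n - 1) + C(n - 2) otherwise.
C(2) = 1 + C(1) + C(0) = 1 + 1 + 1 = 3
C(3) = 1 + C(2) + C(1) = 1 + 3 + 1 = 5
C(4) = 1 + C(3) + C(2) = 1 + 5 + 3 = 9
C(5) = 1 + C(4) + C(3) = 1 + 9 + 5 = 15
C(6) = 1 + C(5) + C(4) = 1 + 15 + 9 = 25
C(7) = 1 + C(6) + C(5) = 1 + 25 + 15 = 41
C(8) = 1 + C(7) + C(6) = 1 + 41 + 25 = 67
calls = C(8) = 67

Final answer: 67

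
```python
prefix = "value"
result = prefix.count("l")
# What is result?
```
Trace:
  prefix='value'
  prefix='value', result=1

Final answer: 1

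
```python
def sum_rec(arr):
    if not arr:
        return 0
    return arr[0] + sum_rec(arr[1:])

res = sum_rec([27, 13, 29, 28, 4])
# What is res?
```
Call trace:
sum_rec(arr=[27, 13, 29, 28, 4])
  sum_rec(arr=[13, 29, 28, 4])
    sum_rec(arr=[29, 28, 4])
      sum_rec(arr=[28, 4])
        sum_rec(arr=[4])
          sum_rec(arr=[])
          -> return 0
        -> return 4
      -> return 32
    -> return 61
  -> return 74
-> return 101

Final answer: 101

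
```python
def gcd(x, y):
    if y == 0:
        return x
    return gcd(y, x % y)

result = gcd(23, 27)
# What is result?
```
Call trace:
gcd(x=23, y=27)
  gcd(x=27, y=23)
    gcd(x=23, y=4)
      gcd(x=4, y=3)
        gcd(x=3, y=1)
          gcd(x=1, y=0)
          -> return 1
        -> return 1
      -> return 1
    -> return 1
  -> return 1
-> return 1

Final answer: 1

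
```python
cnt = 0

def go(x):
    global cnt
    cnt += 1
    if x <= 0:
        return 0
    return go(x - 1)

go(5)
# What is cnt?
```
Call trace:
go(x=5)
  go(x=4)
    go(x=3)
      go(x=2)
        go(x=1)
          go(x=0)
          -> return 0
        -> return 0
      -> return 0
    -> return 0
  -> return 0
-> return 0

cnt is incremented once per call. go is entered once for each x = 5, 4, 3, 2, 1, 0 (the x <= 0 call returns without recursing), i.e. 5 + 1 calls.
cnt = 6

Final answer: 6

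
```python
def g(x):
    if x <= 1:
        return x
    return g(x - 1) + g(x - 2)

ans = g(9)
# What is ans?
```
Call trace (a repeated sub-call is expanded the first time; later identical calls just restate its return value):
g(x=9)
  g(x=8)
    g(x=7)
      g(x=6)
        g(x=5)
          g(x=4)
            g(x=3)
              g(x=2)
                g(x=1)
                -> return 1
                g(x=0)
                -> return 0
              -> return 1
              g(x=1)
              -> return 1
            -> return 2
            g(x=2) -> return 1  (same call as traced above)
          -> return 3
          g(x=3) -> return 2  (same call as traced above)
        -> return 5
        g(x=4) -> return 3  (same call as traced above)
      -> return 8
      g(x=5) -> return 5  (same call as traced above)
    -> return 13
    g(x=6) -> return 8  (same call as traced above)
  -> return 21
  g(x=7) -> return 13  (same call as traced above)
-> return 34

Final answer: 34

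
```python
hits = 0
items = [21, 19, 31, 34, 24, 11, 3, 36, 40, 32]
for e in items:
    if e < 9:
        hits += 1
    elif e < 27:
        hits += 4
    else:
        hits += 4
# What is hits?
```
Trace:
  hits=0
  hits=4, e=21
  hits=8, e=19
  hits=12, e=31
  hits=16, e=34
  hits=20, e=24
  hits=24, e=11
  hits=25, e=3
  hits=29, e=36
  hits=33, e=40
  hits=37, e=32

Final answer: 37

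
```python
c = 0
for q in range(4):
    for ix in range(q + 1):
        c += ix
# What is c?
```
Trace:
  c=0
  c=0, q=0, ix=0
  c=0, q=1, ix=0
  c=1, q=1, ix=1
  c=1, q=2, ix=0
  c=2, q=2, ix=1
  c=4, q=2, ix=2
  c=4, q=3, ix=0
  c=5, q=3, ix=1
  c=7, q=3, ix=2
  c=10, q=3, ix=3

Final answer: 10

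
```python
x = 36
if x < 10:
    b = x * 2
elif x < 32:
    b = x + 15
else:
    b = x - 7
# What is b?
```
Trace:
  x=36
  x=36, b=29

Final answer: 29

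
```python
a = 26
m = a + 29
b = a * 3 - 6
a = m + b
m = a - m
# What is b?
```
Trace:
  a=26
  a=26, m=55
  a=26, m=55, b=72
  a=127, m=55, b=72
  a=127, m=72, b=72

Final answer: 72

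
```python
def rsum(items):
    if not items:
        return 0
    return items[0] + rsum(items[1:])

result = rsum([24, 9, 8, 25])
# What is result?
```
Call trace:
rsum(items=[24, 9, 8, 25])
  rsum(items=[9, 8, 25])
    rsum(items=[8, 25])
      rsum(items=[25])
        rsum(items=[])
        -> return 0
      -> return 25
    -> return 33
  -> return 42
-> return 66

Final answer: 66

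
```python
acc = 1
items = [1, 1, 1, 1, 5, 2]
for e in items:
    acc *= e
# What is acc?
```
Trace:
  acc=1
  acc=1, e=1
  acc=1, e=1
  acc=1, e=1
  acc=1, e=1
  acc=5, e=5
  acc=10, e=2

Final answer: 10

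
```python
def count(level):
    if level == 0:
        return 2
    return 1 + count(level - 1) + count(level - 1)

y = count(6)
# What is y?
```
Call trace (a repeated sub-call is expanded the first time; later identical calls just restate its return value):
count(level=6)
  count(level=5)
    count(level=4)
      count(level=3)
        count(level=2)
          count(level=1)
            count(level=0)
            -> return 2
            count(level=0)
            -> return 2
          -> return 5
          count(level=1) -> return 5  (same call as traced above)
        -> return 11
        count(level=2) -> return 11  (same call as traced above)
      -> return 23
      count(level=3) -> return 23  (same call as traced above)
    -> return 47
    count(level=4) -> return 47  (same call as traced above)
  -> return 95
  count(level=5) -> return 95  (same call as traced above)
-> return 191

Final answer: 191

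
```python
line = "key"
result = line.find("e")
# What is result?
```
Trace:
  line='key'
  line='key', result=1

Final answer: 1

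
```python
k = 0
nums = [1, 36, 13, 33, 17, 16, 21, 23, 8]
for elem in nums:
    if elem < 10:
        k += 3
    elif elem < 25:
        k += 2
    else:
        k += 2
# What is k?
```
Trace:
  k=0
  k=3, elem=1
  k=5, elem=36
  k=7, elem=13
  k=9, elem=33
  k=11, elem=17
  k=13, elem=16
  k=15, elem=21
  k=17, elem=23
  k=20, elem=8

Final answer: 20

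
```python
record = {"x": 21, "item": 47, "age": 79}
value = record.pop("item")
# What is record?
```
Trace:
  record={'x': 21, 'item': 47, 'age': 79}
  record={'x': 21, 'age': 79}, value=47

Final answer: {'x': 21, 'age': 79}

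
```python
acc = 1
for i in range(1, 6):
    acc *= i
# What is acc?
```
Trace:
  acc=1
  acc=1, i=1
  acc=2, i=2
  acc=6, i=3
  acc=24, i=4
  acc=120, i=5

Final answer: 120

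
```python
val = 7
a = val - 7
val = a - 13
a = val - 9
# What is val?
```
Trace:
  val=7
  val=7, a=0
  val=-13, a=0
  val=-13, a=-22

Final answer: -13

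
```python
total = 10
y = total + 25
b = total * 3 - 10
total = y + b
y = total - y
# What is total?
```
Trace:
  total=10
  total=10, y=35
  total=10, y=35, b=20
  total=55, y=35, b=20
  total=55, y=20, b=20

Final answer: 55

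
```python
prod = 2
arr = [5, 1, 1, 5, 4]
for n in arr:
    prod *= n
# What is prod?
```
Trace:
  prod=2
  prod=10, n=5
  prod=10, n=1
  prod=10, n=1
  prod=50, n=5
  prod=200, n=4

Final answer: 200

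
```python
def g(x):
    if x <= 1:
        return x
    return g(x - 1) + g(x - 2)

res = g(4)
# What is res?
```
Call trace (a repeated sub-call is expanded the first time; later identical calls just restate its return value):
g(x=4)
  g(x=3)
    g(x=2)
      g(x=1)
      -> return 1
      g(x=0)
      -> return 0
    -> return 1
    g(x=1)
    -> return 1
  -> return 2
  g(x=2) -> return 1  (same call as traced above)
-> return 3

Final answer: 3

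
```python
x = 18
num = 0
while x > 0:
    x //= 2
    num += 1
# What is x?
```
Trace:
  x=18
  x=18, num=0
  x=9, num=1
  x=4, num=2
  x=2, num=3
  x=1, num=4
  x=0, num=5

Final answer: 0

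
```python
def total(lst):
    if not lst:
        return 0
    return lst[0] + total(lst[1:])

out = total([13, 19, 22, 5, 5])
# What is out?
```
Call trace:
total(lst=[13, 19, 22, 5, 5])
  total(lst=[19, 22, 5, 5])
    total(lst=[22, 5, 5])
      total(lst=[5, 5])
        total(lst=[5])
          total(lst=[])
          -> return 0
        -> return 5
      -> return 10
    -> return 32
  -> return 51
-> return 64

Final answer: 64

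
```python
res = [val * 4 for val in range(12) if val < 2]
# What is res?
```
Trace:
  val=0
  val=1
  val=2
  val=3
  val=4
  val=5
  val=6
  val=7
  val=8
  val=9
  val=10
  val=11
  res=[0, 4]

Final answer: [0, 4]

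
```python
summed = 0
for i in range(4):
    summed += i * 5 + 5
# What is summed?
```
Trace:
  summed=0
  summed=5, i=0
  summed=15, i=1
  summed=30, i=2
  summed=50, i=3

Final answer: 50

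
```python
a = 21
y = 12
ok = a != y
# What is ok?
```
Trace:
  a=21
  a=21, y=12
  a=21, y=12, ok=True

Final answer: True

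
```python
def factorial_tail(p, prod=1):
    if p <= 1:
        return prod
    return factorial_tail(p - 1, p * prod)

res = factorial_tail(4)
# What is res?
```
Call trace:
factorial_tail(p=4, prod=1)
  factorial_tail(p=3, prod=4)
    factorial_tail(p=2, prod=12)
      factorial_tail(p=1, prod=24)
      -> return 24
    -> return 24
  -> return 24
-> return 24

Final answer: 24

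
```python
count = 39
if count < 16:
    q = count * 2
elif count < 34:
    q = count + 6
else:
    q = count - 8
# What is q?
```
Trace:
  count=39
  count=39, q=31

Final answer: 31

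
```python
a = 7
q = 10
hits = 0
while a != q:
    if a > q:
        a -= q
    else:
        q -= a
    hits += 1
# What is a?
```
Trace:
  a=7
  a=7, q=10
  a=7, q=10, hits=0
  a=7, q=3, hits=1
  a=4, q=3, hits=2
  a=1, q=3, hits=3
  a=1, q=2, hits=4
  a=1, q=1, hits=5

Final answer: 1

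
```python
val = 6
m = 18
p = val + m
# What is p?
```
Trace:
  val=6
  val=6, m=18
  val=6, m=18, p=24

Final answer: 24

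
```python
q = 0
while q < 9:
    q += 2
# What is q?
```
Trace:
  q=0
  q=2
  q=4
  q=6
  q=8
  q=10

Final answer: 10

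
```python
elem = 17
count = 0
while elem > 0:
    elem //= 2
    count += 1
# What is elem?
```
Trace:
  elem=17
  elem=17, count=0
  elem=8, count=1
  elem=4, count=2
  elem=2, count=3
  elem=1, count=4
  elem=0, count=5

Final answer: 0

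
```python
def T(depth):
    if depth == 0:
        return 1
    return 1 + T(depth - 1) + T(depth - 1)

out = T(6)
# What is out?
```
Call trace (a repeated sub-call is expanded the first time; later identical calls just restate its return value):
T(depth=6)
  T(depth=5)
    T(depth=4)
      T(depth=3)
        T(depth=2)
          T(depth=1)
            T(depth=0)
            -> return 1
            T(depth=0)
            -> return 1
          -> return 3
          T(depth=1) -> return 3  (same call as traced above)
        -> return 7
        T(depth=2) -> return 7  (same call as traced above)
      -> return 15
      T(depth=3) -> return 15  (same call as traced above)
    -> return 31
    T(depth=4) -> return 31  (same call as traced above)
  -> return 63
  T(depth=5) -> return 63  (same call as traced above)
-> return 127

Final answer: 127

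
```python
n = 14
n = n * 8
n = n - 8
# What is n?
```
Trace:
  n=14
  n=112
  n=104

Final answer: 104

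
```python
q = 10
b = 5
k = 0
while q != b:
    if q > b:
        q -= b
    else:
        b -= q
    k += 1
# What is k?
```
Trace:
  q=10
  q=10, b=5
  q=10, b=5, k=0
  q=5, b=5, k=1

Final answer: 1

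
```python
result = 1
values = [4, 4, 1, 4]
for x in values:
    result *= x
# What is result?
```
Trace:
  result=1
  result=4, x=4
  result=16, x=4
  result=16, x=1
  result=64, x=4

Final answer: 64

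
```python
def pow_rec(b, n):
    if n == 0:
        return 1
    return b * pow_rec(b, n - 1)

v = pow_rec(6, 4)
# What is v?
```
Call trace:
pow_rec(b=6, n=4)
  pow_rec(b=6, n=3)
    pow_rec(b=6, n=2)
      pow_rec(b=6, n=1)
        pow_rec(b=6, n=0)
        -> return 1
      -> return 6
    -> return 36
  -> return 216
-> return 1296

Final answer: 1296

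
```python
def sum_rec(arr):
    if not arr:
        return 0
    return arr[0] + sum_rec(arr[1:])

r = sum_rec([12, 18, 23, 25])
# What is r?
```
Call trace:
sum_rec(arr=[12, 18, 23, 25])
  sum_rec(arr=[18, 23, 25])
    sum_rec(arr=[23, 25])
      sum_rec(arr=[25])
        sum_rec(arr=[])
        -> return 0
      -> return 25
    -> return 48
  -> return 66
-> return 78

Final answer: 78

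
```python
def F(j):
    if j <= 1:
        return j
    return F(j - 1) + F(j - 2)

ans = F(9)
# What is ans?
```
Call trace (a repeated sub-call is expanded the first time; later identical calls just restate its return value):
F(j=9)
  F(j=8)
    F(j=7)
      F(j=6)
        F(j=5)
          F(j=4)
            F(j=3)
              F(j=2)
                F(j=1)
                -> return 1
                F(j=0)
                -> return 0
              -> return 1
              F(j=1)
              -> return 1
            -> return 2
            F(j=2) -> return 1  (same call as traced above)
          -> return 3
          F(j=3) -> return 2  (same call as traced above)
        -> return 5
        F(j=4) -> return 3  (same call as traced above)
      -> return 8
      F(j=5) -> return 5  (same call as traced above)
    -> return 13
    F(j=6) -> return 8  (same call as traced above)
  -> return 21
  F(j=7) -> return 13  (same call as traced above)
-> return 34

Final answer: 34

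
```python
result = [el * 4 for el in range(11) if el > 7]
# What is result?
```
Trace:
  el=0
  el=1
  el=2
  el=3
  el=4
  el=5
  el=6
  el=7
  el=8
  el=9
  el=10
  result=[32, 36, 40]

Final answer: [32, 36, 40]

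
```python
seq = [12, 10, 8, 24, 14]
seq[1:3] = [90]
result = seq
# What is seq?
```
Trace:
  seq=[12, 10, 8, 24, 14]
  seq=[12, 90, 24, 14]
  seq=[12, 90, 24, 14], result=[12, 90, 24, 14]

Final answer: [12, 90, 24, 14]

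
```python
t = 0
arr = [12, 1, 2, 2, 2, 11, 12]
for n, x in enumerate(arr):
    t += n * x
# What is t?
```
Trace:
  t=0
  t=0, n=0, x=12
  t=1, n=1, x=1
  t=5, n=2, x=2
  t=11, n=3, x=2
  t=19, n=4, x=2
  t=74, n=5, x=11
  t=146, n=6, x=12

Final answer: 146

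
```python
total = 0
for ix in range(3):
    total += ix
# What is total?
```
Trace:
  total=0
  total=0, ix=0
  total=1, ix=1
  total=3, ix=2

Final answer: 3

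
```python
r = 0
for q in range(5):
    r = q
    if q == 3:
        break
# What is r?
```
Trace:
  r=0
  r=0, q=0
  r=1, q=1
  r=2, q=2
  r=3, q=3

Final answer: 3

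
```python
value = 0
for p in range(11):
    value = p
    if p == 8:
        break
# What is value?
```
Trace:
  value=0
  value=0, p=0
  value=1, p=1
  value=2, p=2
  value=3, p=3
  value=4, p=4
  value=5, p=5
  value=6, p=6
  value=7, p=7
  value=8, p=8

Final answer: 8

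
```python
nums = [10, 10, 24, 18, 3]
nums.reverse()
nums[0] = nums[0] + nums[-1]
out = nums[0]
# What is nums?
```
Trace:
  nums=[10, 10, 24, 18, 3]
  nums=[3, 18, 24, 10, 10]
  nums=[13, 18, 24, 10, 10]
  nums=[13, 18, 24, 10, 10], out=13

Final answer: [13, 18, 24, 10, 10]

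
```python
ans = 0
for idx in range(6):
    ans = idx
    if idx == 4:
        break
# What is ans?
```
Trace:
  ans=0
  ans=0, idx=0
  ans=1, idx=1
  ans=2, idx=2
  ans=3, idx=3
  ans=4, idx=4

Final answer: 4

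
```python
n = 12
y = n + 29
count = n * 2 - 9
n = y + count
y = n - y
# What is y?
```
Trace:
  n=12
  n=12, y=41
  n=12, y=41, count=15
  n=56, y=41, count=15
  n=56, y=15, count=15

Final answer: 15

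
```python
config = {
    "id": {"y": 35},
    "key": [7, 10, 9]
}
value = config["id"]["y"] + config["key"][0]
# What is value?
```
Trace:
  config={'id': {'y': 35}, 'key': [7, 10, 9]}
  config={'id': {'y': 35}, 'key': [7, 10, 9]}, value=42

Final answer: 42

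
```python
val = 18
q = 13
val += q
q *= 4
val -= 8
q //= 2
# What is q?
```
Trace:
  val=18
  val=18, q=13
  val=31, q=13
  val=31, q=52
  val=23, q=52
  val=23, q=26

Final answer: 26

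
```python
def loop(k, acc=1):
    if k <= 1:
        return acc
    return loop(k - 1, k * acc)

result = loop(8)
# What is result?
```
Call trace:
loop(k=8, acc=1)
  loop(k=7, acc=8)
    loop(k=6, acc=56)
      loop(k=5, acc=336)
        loop(k=4, acc=1680)
          loop(k=3, acc=6720)
            loop(k=2, acc=20160)
              loop(k=1, acc=40320)
              -> return 40320
            -> return 40320
          -> return 40320
        -> return 40320
      -> return 40320
    -> return 40320
  -> return 40320
-> return 40320

Final answer: 40320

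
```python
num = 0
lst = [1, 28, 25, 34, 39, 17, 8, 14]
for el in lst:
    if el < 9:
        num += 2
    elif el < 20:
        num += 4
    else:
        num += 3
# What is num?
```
Trace:
  num=0
  num=2, el=1
  num=5, el=28
  num=8, el=25
  num=11, el=34
  num=14, el=39
  num=18, el=17
  num=20, el=8
  num=24, el=14

Final answer: 24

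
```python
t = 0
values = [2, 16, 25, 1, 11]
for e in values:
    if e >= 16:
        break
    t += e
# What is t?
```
Trace:
  t=0
  t=2, e=2
  t=2, e=16

Final answer: 2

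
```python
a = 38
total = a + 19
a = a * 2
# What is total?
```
Trace:
  a=38
  a=38, total=57
  a=76, total=57

Final answer: 57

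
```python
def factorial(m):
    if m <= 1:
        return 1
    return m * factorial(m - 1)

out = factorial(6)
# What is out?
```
Call trace:
factorial(m=6)
  factorial(m=5)
    factorial(m=4)
      factorial(m=3)
        factorial(m=2)
          factorial(m=1)
          -> return 1
        -> return 2
      -> return 6
    -> return 24
  -> return 120
-> return 720

Final answer: 720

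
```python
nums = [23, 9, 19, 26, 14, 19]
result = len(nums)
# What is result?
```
Trace:
  nums=[23, 9, 19, 26, 14, 19]
  nums=[23, 9, 19, 26, 14, 19], result=6

Final answer: 6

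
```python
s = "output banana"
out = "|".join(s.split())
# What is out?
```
Trace:
  s='output banana'
  s='output banana', out='output|banana'

Final answer: 'output|banana'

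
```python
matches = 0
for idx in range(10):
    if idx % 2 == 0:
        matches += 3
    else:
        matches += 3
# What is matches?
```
Trace:
  matches=0
  matches=3, idx=0
  matches=6, idx=1
  matches=9, idx=2
  matches=12, idx=3
  matches=15, idx=4
  matches=18, idx=5
  matches=21, idx=6
  matches=24, idx=7
  matches=27, idx=8
  matches=30, idx=9

Final answer: 30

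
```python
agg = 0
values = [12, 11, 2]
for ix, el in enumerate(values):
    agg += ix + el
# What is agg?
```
Trace:
  agg=0
  agg=12, ix=0, el=12
  agg=24, ix=1, el=11
  agg=28, ix=2, el=2

Final answer: 28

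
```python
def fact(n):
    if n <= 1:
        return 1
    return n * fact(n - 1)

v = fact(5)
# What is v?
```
Call trace:
fact(n=5)
  fact(n=4)
    fact(n=3)
      fact(n=2)
        fact(n=1)
        -> return 1
      -> return 2
    -> return 6
  -> return 24
-> return 120

Final answer: 120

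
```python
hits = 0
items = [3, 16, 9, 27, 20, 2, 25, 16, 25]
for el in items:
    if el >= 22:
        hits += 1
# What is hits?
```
Trace:
  hits=0
  hits=0, el=3
  hits=0, el=16
  hits=0, el=9
  hits=1, el=27
  hits=1, el=20
  hits=1, el=2
  hits=2, el=25
  hits=2, el=16
  hits=3, el=25

Final answer: 3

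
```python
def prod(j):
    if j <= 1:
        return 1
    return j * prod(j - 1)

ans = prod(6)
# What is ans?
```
Call trace:
prod(j=6)
  prod(j=5)
    prod(j=4)
      prod(j=3)
        prod(j=2)
          prod(j=1)
          -> return 1
        -> return 2
      -> return 6
    -> return 24
  -> return 120
-> return 720

Final answer: 720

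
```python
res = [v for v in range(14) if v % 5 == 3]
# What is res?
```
Trace:
  v=0
  v=1
  v=2
  v=3
  v=4
  v=5
  v=6
  v=7
  v=8
  v=9
  v=10
  v=11
  v=12
  v=13
  res=[3, 8, 13]

Final answer: [3, 8, 13]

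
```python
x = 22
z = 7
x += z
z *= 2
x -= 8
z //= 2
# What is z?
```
Trace:
  x=22
  x=22, z=7
  x=29, z=7
  x=29, z=14
  x=21, z=14
  x=21, z=7

Final answer: 7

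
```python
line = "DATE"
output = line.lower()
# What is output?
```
Trace:
  line='DATE'
  line='DATE', output='date'

Final answer: 'date'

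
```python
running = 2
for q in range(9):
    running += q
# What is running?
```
Trace:
  running=2
  running=2, q=0
  running=3, q=1
  running=5, q=2
  running=8, q=3
  running=12, q=4
  running=17, q=5
  running=23, q=6
  running=30, q=7
  running=38, q=8

Final answer: 38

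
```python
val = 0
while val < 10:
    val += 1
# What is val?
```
Trace:
  val=0
  val=1
  val=2
  val=3
  val=4
  val=5
  val=6
  val=7
  val=8
  val=9
  val=10

Final answer: 10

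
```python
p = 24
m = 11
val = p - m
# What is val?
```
Trace:
  p=24
  p=24, m=11
  p=24, m=11, val=13

Final answer: 13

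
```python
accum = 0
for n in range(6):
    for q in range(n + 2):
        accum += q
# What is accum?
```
Trace:
  accum=0
  accum=0, n=0, q=0
  accum=1, n=0, q=1
  accum=1, n=1, q=0
  accum=2, n=1, q=1
  accum=4, n=1, q=2
  accum=4, n=2, q=0
  accum=5, n=2, q=1
  accum=7, n=2, q=2
  accum=10, n=2, q=3
  accum=10, n=3, q=0
  accum=11, n=3, q=1
  accum=13, n=3, q=2
  accum=16, n=3, q=3
  accum=20, n=3, q=4
  accum=20, n=4, q=0
  accum=21, n=4, q=1
  accum=23, n=4, q=2
  accum=26, n=4, q=3
  accum=30, n=4, q=4
  accum=35, n=4, q=5
  accum=35, n=5, q=0
  accum=36, n=5, q=1
  accum=38, n=5, q=2
  accum=41, n=5, q=3
  accum=45, n=5, q=4
  accum=50, n=5, q=5
  accum=56, n=5, q=6

Final answer: 56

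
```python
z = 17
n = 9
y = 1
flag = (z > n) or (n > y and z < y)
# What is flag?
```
Trace:
  z=17
  z=17, n=9
  z=17, n=9, y=1
  z=17, n=9, y=1, flag=True

Final answer: True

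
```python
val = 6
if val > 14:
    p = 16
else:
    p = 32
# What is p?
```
Trace:
  val=6
  val=6, p=32

Final answer: 32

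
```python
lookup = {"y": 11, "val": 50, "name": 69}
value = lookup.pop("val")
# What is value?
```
Trace:
  lookup={'y': 11, 'val': 50, 'name': 69}
  lookup={'y': 11, 'name': 69}, value=50

Final answer: 50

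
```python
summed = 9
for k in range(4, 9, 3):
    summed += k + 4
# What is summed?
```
Trace:
  summed=9
  summed=17, k=4
  summed=28, k=7

Final answer: 28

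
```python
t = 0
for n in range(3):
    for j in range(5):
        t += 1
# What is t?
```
Trace:
  t=0
  t=1, n=0, j=0
  t=2, n=0, j=1
  t=3, n=0, j=2
  t=4, n=0, j=3
  t=5, n=0, j=4
  t=6, n=1, j=0
  t=7, n=1, j=1
  t=8, n=1, j=2
  t=9, n=1, j=3
  t=10, n=1, j=4
  t=11, n=2, j=0
  t=12, n=2, j=1
  t=13, n=2, j=2
  t=14, n=2, j=3
  t=15, n=2, j=4

Final answer: 15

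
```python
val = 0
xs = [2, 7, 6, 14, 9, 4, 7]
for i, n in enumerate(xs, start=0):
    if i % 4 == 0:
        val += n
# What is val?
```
Trace:
  val=0
  val=2, i=0, n=2
  val=2, i=1, n=7
  val=2, i=2, n=6
  val=2, i=3, n=14
  val=11, i=4, n=9
  val=11, i=5, n=4
  val=11, i=6, n=7

Final answer: 11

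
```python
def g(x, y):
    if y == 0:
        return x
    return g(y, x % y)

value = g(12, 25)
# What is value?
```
Call trace:
g(x=12, y=25)
  g(x=25, y=12)
    g(x=12, y=1)
      g(x=1, y=0)
      -> return 1
    -> return 1
  -> return 1
-> return 1

Final answer: 1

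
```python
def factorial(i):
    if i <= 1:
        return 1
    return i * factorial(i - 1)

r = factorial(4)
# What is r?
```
Call trace:
factorial(i=4)
  factorial(i=3)
    factorial(i=2)
      factorial(i=1)
      -> return 1
    -> return 2
  -> return 6
-> return 24

Final answer: 24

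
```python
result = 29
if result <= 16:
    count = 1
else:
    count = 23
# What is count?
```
Trace:
  result=29
  result=29, count=23

Final answer: 23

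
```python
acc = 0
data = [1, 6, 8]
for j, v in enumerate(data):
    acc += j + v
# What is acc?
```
Trace:
  acc=0
  acc=1, j=0, v=1
  acc=8, j=1, v=6
  acc=18, j=2, v=8

Final answer: 18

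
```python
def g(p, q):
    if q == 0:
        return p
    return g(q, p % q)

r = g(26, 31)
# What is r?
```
Call trace:
g(p=26, q=31)
  g(p=31, q=26)
    g(p=26, q=5)
      g(p=5, q=1)
        g(p=1, q=0)
        -> return 1
      -> return 1
    -> return 1
  -> return 1
-> return 1

Final answer: 1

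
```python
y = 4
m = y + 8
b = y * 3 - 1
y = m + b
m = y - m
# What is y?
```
Trace:
  y=4
  y=4, m=12
  y=4, m=12, b=11
  y=23, m=12, b=11
  y=23, m=11, b=11

Final answer: 23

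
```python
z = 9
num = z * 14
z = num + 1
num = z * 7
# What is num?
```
Trace:
  z=9
  z=9, num=126
  z=127, num=126
  z=127, num=889

Final answer: 889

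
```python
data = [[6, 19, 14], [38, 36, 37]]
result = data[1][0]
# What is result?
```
Trace:
  data=[[6, 19, 14], [38, 36, 37]]
  data=[[6, 19, 14], [38, 36, 37]], result=38

Final answer: 38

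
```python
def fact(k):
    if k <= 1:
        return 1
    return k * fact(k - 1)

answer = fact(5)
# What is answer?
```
Call trace:
fact(k=5)
  fact(k=4)
    fact(k=3)
      fact(k=2)
        fact(k=1)
        -> return 1
      -> return 2
    -> return 6
  -> return 24
-> return 120

Final answer: 120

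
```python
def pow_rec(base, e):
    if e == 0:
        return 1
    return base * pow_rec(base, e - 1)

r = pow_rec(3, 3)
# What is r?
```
Call trace:
pow_rec(base=3, e=3)
  pow_rec(base=3, e=2)
    pow_rec(base=3, e=1)
      pow_rec(base=3, e=0)
      -> return 1
    -> return 3
  -> return 9
-> return 27

Final answer: 27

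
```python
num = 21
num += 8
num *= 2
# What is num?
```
Trace:
  num=21
  num=29
  num=58

Final answer: 58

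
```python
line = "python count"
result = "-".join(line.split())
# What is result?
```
Trace:
  line='python count'
  line='python count', result='python-count'

Final answer: 'python-count'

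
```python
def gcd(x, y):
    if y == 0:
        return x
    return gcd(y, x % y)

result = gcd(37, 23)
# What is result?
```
Call trace:
gcd(x=37, y=23)
  gcd(x=23, y=14)
    gcd(x=14, y=9)
      gcd(x=9, y=5)
        gcd(x=5, y=4)
          gcd(x=4, y=1)
            gcd(x=1, y=0)
            -> return 1
          -> return 1
        -> return 1
      -> return 1
    -> return 1
  -> return 1
-> return 1

Final answer: 1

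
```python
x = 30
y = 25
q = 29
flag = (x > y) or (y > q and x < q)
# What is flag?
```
Trace:
  x=30
  x=30, y=25
  x=30, y=25, q=29
  x=30, y=25, q=29, flag=True

Final answer: True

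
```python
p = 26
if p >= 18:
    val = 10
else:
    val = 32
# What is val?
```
Trace:
  p=26
  p=26, val=10

Final answer: 10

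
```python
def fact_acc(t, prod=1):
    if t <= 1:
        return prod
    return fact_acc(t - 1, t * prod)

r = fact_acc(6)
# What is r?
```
Call trace:
fact_acc(t=6, prod=1)
  fact_acc(t=5, prod=6)
    fact_acc(t=4, prod=30)
      fact_acc(t=3, prod=120)
        fact_acc(t=2, prod=360)
          fact_acc(t=1, prod=720)
          -> return 720
        -> return 720
      -> return 720
    -> return 720
  -> return 720
-> return 720

Final answer: 720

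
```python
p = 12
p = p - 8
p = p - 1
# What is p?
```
Trace:
  p=12
  p=4
  p=3

Final answer: 3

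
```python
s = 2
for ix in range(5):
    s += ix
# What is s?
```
Trace:
  s=2
  s=2, ix=0
  s=3, ix=1
  s=5, ix=2
  s=8, ix=3
  s=12, ix=4

Final answer: 12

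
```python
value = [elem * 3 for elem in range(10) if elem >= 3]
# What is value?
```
Trace:
  elem=0
  elem=1
  elem=2
  elem=3
  elem=4
  elem=5
  elem=6
  elem=7
  elem=8
  elem=9
  value=[9, 12, 15, 18, 21, 24, 27]

Final answer: [9, 12, 15, 18, 21, 24, 27]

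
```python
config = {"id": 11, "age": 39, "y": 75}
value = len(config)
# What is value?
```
Trace:
  config={'id': 11, 'age': 39, 'y': 75}
  config={'id': 11, 'age': 39, 'y': 75}, value=3

Final answer: 3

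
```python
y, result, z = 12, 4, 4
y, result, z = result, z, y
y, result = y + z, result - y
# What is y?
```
Trace:
  y=12, result=4, z=4
  y=4, result=4, z=12
  y=16, result=0, z=12

Final answer: 16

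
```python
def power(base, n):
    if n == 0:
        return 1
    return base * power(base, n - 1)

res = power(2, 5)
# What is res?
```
Call trace:
power(base=2, n=5)
  power(base=2, n=4)
    power(base=2, n=3)
      power(base=2, n=2)
        power(base=2, n=1)
          power(base=2, n=0)
          -> return 1
        -> return 2
      -> return 4
    -> return 8
  -> return 16
-> return 32

Final answer: 32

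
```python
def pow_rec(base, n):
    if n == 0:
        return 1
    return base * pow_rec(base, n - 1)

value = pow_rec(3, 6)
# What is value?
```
Call trace:
pow_rec(base=3, n=6)
  pow_rec(base=3, n=5)
    pow_rec(base=3, n=4)
      pow_rec(base=3, n=3)
        pow_rec(base=3, n=2)
          pow_rec(base=3, n=1)
            pow_rec(base=3, n=0)
            -> return 1
          -> return 3
        -> return 9
      -> return 27
    -> return 81
  -> return 243
-> return 729

Final answer: 729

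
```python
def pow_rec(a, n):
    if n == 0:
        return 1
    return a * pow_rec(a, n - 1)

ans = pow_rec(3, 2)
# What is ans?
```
Call trace:
pow_rec(a=3, n=2)
  pow_rec(a=3, n=1)
    pow_rec(a=3, n=0)
    -> return 1
  -> return 3
-> return 9

Final answer: 9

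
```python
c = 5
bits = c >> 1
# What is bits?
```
Trace:
  c=5
  c=5, bits=2

Final answer: 2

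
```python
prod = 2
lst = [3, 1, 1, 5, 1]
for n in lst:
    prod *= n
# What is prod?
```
Trace:
  prod=2
  prod=6, n=3
  prod=6, n=1
  prod=6, n=1
  prod=30, n=5
  prod=30, n=1

Final answer: 30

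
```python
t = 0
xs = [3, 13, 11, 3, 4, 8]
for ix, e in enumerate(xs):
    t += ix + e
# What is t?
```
Trace:
  t=0
  t=3, ix=0, e=3
  t=17, ix=1, e=13
  t=30, ix=2, e=11
  t=36, ix=3, e=3
  t=44, ix=4, e=4
  t=57, ix=5, e=8

Final answer: 57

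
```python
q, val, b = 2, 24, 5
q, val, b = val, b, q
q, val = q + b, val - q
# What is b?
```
Trace:
  q=2, val=24, b=5
  q=24, val=5, b=2
  q=26, val=-19, b=2

Final answer: 2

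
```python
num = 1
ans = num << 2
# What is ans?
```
Trace:
  num=1
  num=1, ans=4

Final answer: 4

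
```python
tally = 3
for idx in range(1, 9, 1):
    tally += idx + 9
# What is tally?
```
Trace:
  tally=3
  tally=13, idx=1
  tally=24, idx=2
  tally=36, idx=3
  tally=49, idx=4
  tally=63, idx=5
  tally=78, idx=6
  tally=94, idx=7
  tally=111, idx=8

Final answer: 111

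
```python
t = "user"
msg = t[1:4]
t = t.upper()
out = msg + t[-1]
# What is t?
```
Trace:
  t='user'
  t='user', msg='ser'
  t='USER', msg='ser'
  t='USER', msg='ser', out='serR'

Final answer: 'USER'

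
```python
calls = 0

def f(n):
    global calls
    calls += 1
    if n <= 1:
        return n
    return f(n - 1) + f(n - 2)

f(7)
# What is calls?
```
Call trace (a repeated sub-call is expanded the first time; later identical calls just restate its return value):
f(n=7)
  f(n=6)
    f(n=5)
      f(n=4)
        f(n=3)
          f(n=2)
            f(n=1)
            -> return 1
            f(n=0)
            -> return 0
          -> return 1
          f(n=1)
          -> return 1
        -> return 2
        f(n=2) -> return 1  (same call as traced above)
      -> return 3
      f(n=3) -> return 2  (same call as traced above)
    -> return 5
    f(n=4) -> return 3  (same call as traced above)
  -> return 8
  f(n=5) -> return 5  (same call as traced above)
-> return 13

calls is incremented once per call, so count the calls in each subtree. Let C(n) = number of calls made by f(n).
C(0) = C(1) = 1 (base case, no recursion); C(n) = 1 + C(n - 1) + C(n - 2) otherwise.
C(2) = 1 + C(1) + C(0) = 1 + 1 + 1 = 3
C(3) = 1 + C(2) + C(1) = 1 + 3 + 1 = 5
C(4) = 1 + C(3) + C(2) = 1 + 5 + 3 = 9
C(5) = 1 + C(4) + C(3) = 1 + 9 + 5 = 15
C(6) = 1 + C(5) + C(4) = 1 + 15 + 9 = 25
C(7) = 1 + C(6) + C(5) = 1 + 25 + 15 = 41
calls = C(7) = 41

Final answer: 41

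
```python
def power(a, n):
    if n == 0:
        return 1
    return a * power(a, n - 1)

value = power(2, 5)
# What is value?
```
Call trace:
power(a=2, n=5)
  power(a=2, n=4)
    power(a=2, n=3)
      power(a=2, n=2)
        power(a=2, n=1)
          power(a=2, n=0)
          -> return 1
        -> return 2
      -> return 4
    -> return 8
  -> return 16
-> return 32

Final answer: 32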